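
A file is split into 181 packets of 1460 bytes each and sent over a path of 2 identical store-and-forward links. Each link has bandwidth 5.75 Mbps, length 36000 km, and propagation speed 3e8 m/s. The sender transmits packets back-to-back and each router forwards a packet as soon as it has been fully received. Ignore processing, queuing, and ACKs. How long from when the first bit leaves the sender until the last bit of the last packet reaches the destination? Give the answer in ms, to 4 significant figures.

609.7 ms

Per-hop transmission t_tx = L/R = 11680/5750000 = 2.0313 ms.
Per-hop propagation t_prop = 36000000/300000000 = 120 ms.
Pipeline fill: first packet needs 2·t_tx to clear all hops; remaining 180 packets each add one t_tx.
Total = (2+181-1)·t_tx + 2·t_prop = 182·2.0313 + 2·120 = 609.7 ms.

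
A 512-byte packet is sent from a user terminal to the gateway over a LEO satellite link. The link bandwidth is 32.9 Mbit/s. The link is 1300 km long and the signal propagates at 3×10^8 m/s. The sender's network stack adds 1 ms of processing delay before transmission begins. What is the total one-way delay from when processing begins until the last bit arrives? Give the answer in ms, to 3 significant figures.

L = 512 × 8 = 4096 bits.
Transmission delay = L/R = 4096 / 32900000 = 0.124498 ms.
Propagation delay = d/s = 1300000 m / 300000000 m/s = 4.33333 ms.
Plus processing delay 1 ms = 1 ms.
Total = 5.46 ms.

5.46 ms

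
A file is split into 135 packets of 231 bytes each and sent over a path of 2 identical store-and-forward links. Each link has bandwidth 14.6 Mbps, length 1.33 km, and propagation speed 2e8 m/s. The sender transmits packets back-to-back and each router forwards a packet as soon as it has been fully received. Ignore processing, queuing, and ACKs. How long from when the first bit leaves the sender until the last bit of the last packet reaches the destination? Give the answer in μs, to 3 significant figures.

Per-hop transmission t_tx = L/R = 1848/14600000 = 126.575 μs.
Per-hop propagation t_prop = 1330/200000000 = 6.65 μs.
Pipeline fill: first packet needs 2·t_tx to clear all hops; remaining 134 packets each add one t_tx.
Total = (2+135-1)·t_tx + 2·t_prop = 136·126.575 + 2·6.65 = 17200 μs.

17200 μs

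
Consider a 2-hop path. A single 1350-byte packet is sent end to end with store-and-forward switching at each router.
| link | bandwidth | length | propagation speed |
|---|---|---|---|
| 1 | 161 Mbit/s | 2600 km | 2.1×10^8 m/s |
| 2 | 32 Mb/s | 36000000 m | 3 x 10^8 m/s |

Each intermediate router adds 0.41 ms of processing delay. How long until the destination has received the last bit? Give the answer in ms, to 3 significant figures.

L = 1350 × 8 = 10800 bits.
Transmission delays (L/R per hop): 0.0670807, 0.3375 ms; sum = 0.404581 ms.
Propagation delays (d/s per hop): 12.381, 120 ms; sum = 132.381 ms.
Processing at 1 router(s): 1 × 0.41 ms = 0.41 ms.
End-to-end = 133 ms.

133 ms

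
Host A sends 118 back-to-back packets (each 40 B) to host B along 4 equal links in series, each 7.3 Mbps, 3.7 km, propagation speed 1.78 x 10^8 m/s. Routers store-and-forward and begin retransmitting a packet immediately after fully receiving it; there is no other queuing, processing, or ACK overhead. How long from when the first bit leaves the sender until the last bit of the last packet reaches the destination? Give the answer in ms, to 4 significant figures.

Per-hop transmission t_tx = L/R = 320/7300000 = 0.0438356 ms.
Per-hop propagation t_prop = 3700/178000000 = 0.0207865 ms.
Pipeline fill: first packet needs 4·t_tx to clear all hops; remaining 117 packets each add one t_tx.
Total = (4+118-1)·t_tx + 4·t_prop = 121·0.0438356 + 4·0.0207865 = 5.387 ms.

5.387 ms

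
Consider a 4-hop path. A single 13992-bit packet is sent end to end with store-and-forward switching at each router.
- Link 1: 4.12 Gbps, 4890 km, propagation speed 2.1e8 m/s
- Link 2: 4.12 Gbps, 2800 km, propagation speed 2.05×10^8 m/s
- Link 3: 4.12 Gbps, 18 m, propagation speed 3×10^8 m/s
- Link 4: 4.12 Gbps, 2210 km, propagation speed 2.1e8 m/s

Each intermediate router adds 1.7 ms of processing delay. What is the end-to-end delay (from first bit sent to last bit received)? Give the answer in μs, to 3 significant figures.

Transmission delay per hop = L/R = 13992/4120000000 = 3.39612 μs; 4 hops → 13.5845 μs.
Propagation delays (d/s per hop): 23285.7, 13658.5, 0.06, 10523.8 μs; sum = 47468.1 μs.
Processing at 3 router(s): 3 × 1.7 ms = 5100 μs.
End-to-end = 52600 μs.

52600 μs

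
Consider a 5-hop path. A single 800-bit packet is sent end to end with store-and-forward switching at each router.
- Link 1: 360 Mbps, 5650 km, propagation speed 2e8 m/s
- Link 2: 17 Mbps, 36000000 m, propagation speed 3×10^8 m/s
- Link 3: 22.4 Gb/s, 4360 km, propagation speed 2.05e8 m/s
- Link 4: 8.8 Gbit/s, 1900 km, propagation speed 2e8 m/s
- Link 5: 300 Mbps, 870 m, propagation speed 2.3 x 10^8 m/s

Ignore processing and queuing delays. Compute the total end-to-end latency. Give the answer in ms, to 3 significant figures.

179 ms

Transmission delays (L/R per hop): 0.00222222, 0.0470588, 3.57143e-05, 9.09091e-05, 0.00266667 ms; sum = 0.0520743 ms.
Propagation delays (d/s per hop): 28.25, 120, 21.2683, 9.5, 0.00378261 ms; sum = 179.022 ms.
End-to-end = 179 ms.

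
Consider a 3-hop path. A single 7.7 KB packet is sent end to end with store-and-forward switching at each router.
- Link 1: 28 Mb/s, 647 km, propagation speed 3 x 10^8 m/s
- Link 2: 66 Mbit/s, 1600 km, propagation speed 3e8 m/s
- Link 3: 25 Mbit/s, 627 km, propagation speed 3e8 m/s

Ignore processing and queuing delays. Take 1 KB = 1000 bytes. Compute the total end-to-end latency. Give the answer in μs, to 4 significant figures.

L = 61600 bits.
Transmission delays (L/R per hop): 2200, 933.333, 2464 μs; sum = 5597.33 μs.
Propagation delays (d/s per hop): 2156.67, 5333.33, 2090 μs; sum = 9580 μs.
End-to-end = 15180 μs.

15180 μs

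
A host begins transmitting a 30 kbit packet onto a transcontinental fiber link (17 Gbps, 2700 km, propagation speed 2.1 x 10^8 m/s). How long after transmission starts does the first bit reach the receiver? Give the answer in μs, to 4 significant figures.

12860 μs

First bit experiences only propagation delay: d/s = 2700000/210000000 = 12860 μs.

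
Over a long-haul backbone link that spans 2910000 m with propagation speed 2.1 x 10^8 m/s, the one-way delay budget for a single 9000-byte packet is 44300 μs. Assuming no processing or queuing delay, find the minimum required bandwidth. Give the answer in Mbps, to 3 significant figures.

2.37 Mbps

L = 72000 bits.
Propagation delay = 2910000 / 210000000 = 13857.1 μs.
Transmission budget = 44300 − 13857.1 = 30442.9 μs.
R ≥ L / t_tx = 72000 bits / 0.0304429 s = 2.37 Mbps.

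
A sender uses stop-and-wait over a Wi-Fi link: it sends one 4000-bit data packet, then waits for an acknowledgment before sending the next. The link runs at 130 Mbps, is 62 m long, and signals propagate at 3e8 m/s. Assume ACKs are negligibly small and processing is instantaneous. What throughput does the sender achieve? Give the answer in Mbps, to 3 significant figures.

128 Mbps

t_tx = L/R = 4000/130000000 = 3.07692e-05 s.
t_prop = 62/300000000 = 2.06667e-07 s; RTT = 4.13333e-07 s.
Cycle = t_tx + RTT = 3.11826e-05 s.
Throughput = L / cycle = 4000 / 3.11826e-05 = 128 Mbps.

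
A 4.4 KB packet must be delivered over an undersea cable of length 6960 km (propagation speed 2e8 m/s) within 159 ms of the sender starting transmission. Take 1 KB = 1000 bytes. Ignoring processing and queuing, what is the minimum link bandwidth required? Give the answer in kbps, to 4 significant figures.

283.4 kbps

L = 35200 bits.
Propagation delay = 6960000 / 200000000 = 34.8 ms.
Transmission budget = 159 − 34.8 = 124.2 ms.
R ≥ L / t_tx = 35200 bits / 0.1242 s = 283.4 kbps.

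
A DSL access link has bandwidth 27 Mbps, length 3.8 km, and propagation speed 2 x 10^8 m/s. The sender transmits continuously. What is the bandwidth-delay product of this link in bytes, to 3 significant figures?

Propagation delay = 3800 / 200000000 = 1.9e-05 s.
BDP = R × t_prop = 27000000 × 1.9e-05 = 513 bits.
In bytes: 513/8 = 64.1 bytes.

64.1 bytes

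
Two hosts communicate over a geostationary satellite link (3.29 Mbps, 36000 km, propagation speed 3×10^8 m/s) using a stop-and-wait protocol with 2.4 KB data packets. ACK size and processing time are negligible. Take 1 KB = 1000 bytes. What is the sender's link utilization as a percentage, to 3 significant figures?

2.37 %

t_tx = L/R = 19200/3290000 = 0.00583587 s.
t_prop = 36000000/300000000 = 0.12 s; RTT = 0.24 s.
Cycle = t_tx + RTT = 0.245836 s.
Utilization = t_tx / cycle = 0.00583587/0.245836 = 2.37 %.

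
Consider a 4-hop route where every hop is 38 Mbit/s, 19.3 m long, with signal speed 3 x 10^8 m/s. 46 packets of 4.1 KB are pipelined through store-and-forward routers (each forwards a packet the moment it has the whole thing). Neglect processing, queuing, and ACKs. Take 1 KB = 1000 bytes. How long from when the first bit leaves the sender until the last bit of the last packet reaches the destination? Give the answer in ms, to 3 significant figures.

42.3 ms

Per-hop transmission t_tx = L/R = 32800/38000000 = 0.863158 ms.
Per-hop propagation t_prop = 19.3/300000000 = 6.43333e-05 ms.
Pipeline fill: first packet needs 4·t_tx to clear all hops; remaining 45 packets each add one t_tx.
Total = (4+46-1)·t_tx + 4·t_prop = 49·0.863158 + 4·6.43333e-05 = 42.3 ms.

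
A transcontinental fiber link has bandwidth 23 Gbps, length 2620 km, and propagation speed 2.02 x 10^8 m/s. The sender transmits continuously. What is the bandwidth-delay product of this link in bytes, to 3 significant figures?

Propagation delay = 2620000 / 202000000 = 0.0129703 s.
BDP = R × t_prop = 23000000000 × 0.0129703 = 298317000 bits.
In bytes: 298317000/8 = 37300000 bytes.

37300000 bytes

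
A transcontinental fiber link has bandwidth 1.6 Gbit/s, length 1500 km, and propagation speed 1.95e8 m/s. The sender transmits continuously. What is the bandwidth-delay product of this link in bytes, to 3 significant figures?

1540000 bytes

Propagation delay = 1500000 / 195000000 = 0.00769231 s.
BDP = R × t_prop = 1600000000 × 0.00769231 = 12307700 bits.
In bytes: 12307700/8 = 1540000 bytes.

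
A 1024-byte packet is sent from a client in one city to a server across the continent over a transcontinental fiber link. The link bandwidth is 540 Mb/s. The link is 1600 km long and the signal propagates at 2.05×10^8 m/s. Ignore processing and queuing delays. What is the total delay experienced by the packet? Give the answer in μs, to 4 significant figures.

L = 1024 × 8 = 8192 bits.
Transmission delay = L/R = 8192 / 540000000 = 15.1704 μs.
Propagation delay = d/s = 1600000 m / 2.05e+08 m/s = 7804.88 μs.
Total = 7820 μs.

7820 μs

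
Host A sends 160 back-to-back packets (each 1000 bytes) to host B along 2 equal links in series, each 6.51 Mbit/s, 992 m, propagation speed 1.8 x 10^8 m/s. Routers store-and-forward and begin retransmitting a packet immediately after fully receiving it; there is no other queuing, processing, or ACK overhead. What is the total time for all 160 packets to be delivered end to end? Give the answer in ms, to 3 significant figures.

Per-hop transmission t_tx = L/R = 8000/6510000 = 1.22888 ms.
Per-hop propagation t_prop = 992/180000000 = 0.00551111 ms.
Pipeline fill: first packet needs 2·t_tx to clear all hops; remaining 159 packets each add one t_tx.
Total = (2+160-1)·t_tx + 2·t_prop = 161·1.22888 + 2·0.00551111 = 198 ms.

198 ms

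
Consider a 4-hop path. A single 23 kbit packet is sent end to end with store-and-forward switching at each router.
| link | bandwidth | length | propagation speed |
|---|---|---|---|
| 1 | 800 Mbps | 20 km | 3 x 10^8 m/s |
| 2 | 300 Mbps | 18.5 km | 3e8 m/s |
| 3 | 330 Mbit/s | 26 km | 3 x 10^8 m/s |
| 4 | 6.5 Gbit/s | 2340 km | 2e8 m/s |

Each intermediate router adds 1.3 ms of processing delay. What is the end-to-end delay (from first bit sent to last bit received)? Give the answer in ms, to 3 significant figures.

16.0 ms

L = 23000 bits.
Transmission delays (L/R per hop): 0.02875, 0.0766667, 0.069697, 0.00353846 ms; sum = 0.178652 ms.
Propagation delays (d/s per hop): 0.0666667, 0.0616667, 0.0866667, 11.7 ms; sum = 11.915 ms.
Processing at 3 router(s): 3 × 1.3 ms = 3.9 ms.
End-to-end = 16.0 ms.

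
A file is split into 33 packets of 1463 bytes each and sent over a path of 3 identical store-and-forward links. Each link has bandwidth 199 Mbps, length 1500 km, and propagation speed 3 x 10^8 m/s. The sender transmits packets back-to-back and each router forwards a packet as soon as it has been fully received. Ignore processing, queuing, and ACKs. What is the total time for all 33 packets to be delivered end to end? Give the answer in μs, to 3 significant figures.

17100 μs

Per-hop transmission t_tx = L/R = 11704/199000000 = 58.8141 μs.
Per-hop propagation t_prop = 1500000/300000000 = 5000 μs.
Pipeline fill: first packet needs 3·t_tx to clear all hops; remaining 32 packets each add one t_tx.
Total = (3+33-1)·t_tx + 3·t_prop = 35·58.8141 + 3·5000 = 17100 μs.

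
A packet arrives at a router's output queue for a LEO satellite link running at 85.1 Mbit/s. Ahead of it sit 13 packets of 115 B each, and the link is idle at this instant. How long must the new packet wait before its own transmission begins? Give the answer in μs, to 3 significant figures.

Each queued packet: L/R = 920/85100000 = 10.8108 μs.
13 queued → 140.541 μs.
Queuing delay = 141 μs.

141 μs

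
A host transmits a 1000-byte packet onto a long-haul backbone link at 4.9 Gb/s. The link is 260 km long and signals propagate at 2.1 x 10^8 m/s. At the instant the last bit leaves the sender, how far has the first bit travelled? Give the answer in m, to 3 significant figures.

343 m

t_tx = L/R = 8000/4900000000 = 1.63265e-06 s.
Distance = s × t_tx = 210000000 × 1.63265e-06 = 343 m.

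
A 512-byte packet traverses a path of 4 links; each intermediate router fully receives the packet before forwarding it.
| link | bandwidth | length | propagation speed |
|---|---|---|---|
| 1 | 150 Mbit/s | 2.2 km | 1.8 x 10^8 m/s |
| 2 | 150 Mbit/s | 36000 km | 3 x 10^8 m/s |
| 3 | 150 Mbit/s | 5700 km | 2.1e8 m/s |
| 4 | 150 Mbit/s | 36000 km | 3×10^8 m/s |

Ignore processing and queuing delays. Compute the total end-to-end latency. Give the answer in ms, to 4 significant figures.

L = 512 × 8 = 4096 bits.
Transmission delay per hop = L/R = 4096/150000000 = 0.0273067 ms; 4 hops → 0.109227 ms.
Propagation delays (d/s per hop): 0.0122222, 120, 27.1429, 120 ms; sum = 267.155 ms.
End-to-end = 267.3 ms.

267.3 ms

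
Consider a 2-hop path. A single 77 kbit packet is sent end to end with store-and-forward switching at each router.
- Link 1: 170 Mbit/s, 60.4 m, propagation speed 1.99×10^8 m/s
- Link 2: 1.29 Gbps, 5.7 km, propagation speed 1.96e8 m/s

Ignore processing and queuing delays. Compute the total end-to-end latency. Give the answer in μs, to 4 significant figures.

542.0 μs

L = 77000 bits.
Transmission delays (L/R per hop): 452.941, 59.6899 μs; sum = 512.631 μs.
Propagation delays (d/s per hop): 0.303518, 29.0816 μs; sum = 29.3852 μs.
End-to-end = 542.0 μs.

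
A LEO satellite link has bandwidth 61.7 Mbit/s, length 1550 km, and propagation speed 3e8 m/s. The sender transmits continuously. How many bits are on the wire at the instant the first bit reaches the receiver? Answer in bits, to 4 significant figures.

318800 bits

Propagation delay = 1550000 / 300000000 = 0.00516667 s.
BDP = R × t_prop = 61700000 × 0.00516667 = 318783 bits.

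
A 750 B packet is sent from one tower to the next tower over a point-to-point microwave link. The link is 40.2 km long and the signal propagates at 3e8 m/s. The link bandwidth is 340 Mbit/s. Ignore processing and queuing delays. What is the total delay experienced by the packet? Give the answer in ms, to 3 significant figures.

L = 750 × 8 = 6000 bits.
Transmission delay = L/R = 6000 / 340000000 = 0.0176471 ms.
Propagation delay = d/s = 40200 m / 300000000 m/s = 0.134 ms.
Total = 0.152 ms.

0.152 ms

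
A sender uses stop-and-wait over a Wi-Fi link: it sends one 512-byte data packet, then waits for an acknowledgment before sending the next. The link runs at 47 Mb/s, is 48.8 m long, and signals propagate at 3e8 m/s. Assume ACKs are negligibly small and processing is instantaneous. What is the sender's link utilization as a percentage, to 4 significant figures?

99.63 %

t_tx = L/R = 4096/47000000 = 8.71489e-05 s.
t_prop = 48.8/300000000 = 1.62667e-07 s; RTT = 3.25333e-07 s.
Cycle = t_tx + RTT = 8.74743e-05 s.
Utilization = t_tx / cycle = 8.71489e-05/8.74743e-05 = 99.63 %.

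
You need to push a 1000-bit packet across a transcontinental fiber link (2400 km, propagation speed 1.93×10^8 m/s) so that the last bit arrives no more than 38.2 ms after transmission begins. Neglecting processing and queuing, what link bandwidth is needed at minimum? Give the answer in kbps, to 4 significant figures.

38.81 kbps

Propagation delay = 2400000 / 193000000 = 12.4352 ms.
Transmission budget = 38.2 − 12.4352 = 25.7648 ms.
R ≥ L / t_tx = 1000 bits / 0.0257648 s = 38.81 kbps.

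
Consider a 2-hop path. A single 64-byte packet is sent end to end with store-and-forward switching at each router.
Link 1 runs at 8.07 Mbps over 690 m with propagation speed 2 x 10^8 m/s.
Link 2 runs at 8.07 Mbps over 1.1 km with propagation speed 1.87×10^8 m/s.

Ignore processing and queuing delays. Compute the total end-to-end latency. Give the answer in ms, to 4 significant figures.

0.1362 ms

L = 64 × 8 = 512 bits.
Transmission delay per hop = L/R = 512/8070000 = 0.0634449 ms; 2 hops → 0.12689 ms.
Propagation delays (d/s per hop): 0.00345, 0.00588235 ms; sum = 0.00933235 ms.
End-to-end = 0.1362 ms.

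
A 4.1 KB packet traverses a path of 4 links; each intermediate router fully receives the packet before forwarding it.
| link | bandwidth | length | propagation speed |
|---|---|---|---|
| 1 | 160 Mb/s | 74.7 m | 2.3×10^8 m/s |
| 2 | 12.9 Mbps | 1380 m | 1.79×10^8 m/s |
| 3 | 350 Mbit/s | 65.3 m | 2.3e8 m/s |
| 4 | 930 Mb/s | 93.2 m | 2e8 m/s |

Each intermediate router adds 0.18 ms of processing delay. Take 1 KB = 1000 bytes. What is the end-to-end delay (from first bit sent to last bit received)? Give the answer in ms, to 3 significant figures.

L = 32800 bits.
Transmission delays (L/R per hop): 0.205, 2.54264, 0.0937143, 0.0352688 ms; sum = 2.87662 ms.
Propagation delays (d/s per hop): 0.000324783, 0.0077095, 0.000283913, 0.000466 ms; sum = 0.00878419 ms.
Processing at 3 router(s): 3 × 0.18 ms = 0.54 ms.
End-to-end = 3.43 ms.

3.43 ms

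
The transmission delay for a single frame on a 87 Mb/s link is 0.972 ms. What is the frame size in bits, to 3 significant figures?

84600 bits

L = R × t_tx = 87000000 b/s × 0.000972 s = 84564 bits.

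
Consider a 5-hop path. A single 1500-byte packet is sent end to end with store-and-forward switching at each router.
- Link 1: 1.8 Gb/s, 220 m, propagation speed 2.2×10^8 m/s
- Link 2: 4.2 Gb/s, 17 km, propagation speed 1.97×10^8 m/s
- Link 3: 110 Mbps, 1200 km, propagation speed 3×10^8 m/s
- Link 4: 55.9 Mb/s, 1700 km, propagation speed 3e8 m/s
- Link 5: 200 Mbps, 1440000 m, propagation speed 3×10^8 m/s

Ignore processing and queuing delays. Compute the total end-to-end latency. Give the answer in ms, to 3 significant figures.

L = 1500 × 8 = 12000 bits.
Transmission delays (L/R per hop): 0.00666667, 0.00285714, 0.109091, 0.214669, 0.06 ms; sum = 0.393284 ms.
Propagation delays (d/s per hop): 0.001, 0.0862944, 4, 5.66667, 4.8 ms; sum = 14.554 ms.
End-to-end = 14.9 ms.

14.9 ms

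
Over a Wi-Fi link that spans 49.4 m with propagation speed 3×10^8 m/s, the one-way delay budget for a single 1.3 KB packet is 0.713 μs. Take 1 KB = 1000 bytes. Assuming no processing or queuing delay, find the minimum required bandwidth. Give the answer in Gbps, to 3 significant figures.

19.0 Gbps

L = 10400 bits.
Propagation delay = 49.4 / 300000000 = 0.164667 μs.
Transmission budget = 0.713 − 0.164667 = 0.548333 μs.
R ≥ L / t_tx = 10400 bits / 5.48333e-07 s = 19.0 Gbps.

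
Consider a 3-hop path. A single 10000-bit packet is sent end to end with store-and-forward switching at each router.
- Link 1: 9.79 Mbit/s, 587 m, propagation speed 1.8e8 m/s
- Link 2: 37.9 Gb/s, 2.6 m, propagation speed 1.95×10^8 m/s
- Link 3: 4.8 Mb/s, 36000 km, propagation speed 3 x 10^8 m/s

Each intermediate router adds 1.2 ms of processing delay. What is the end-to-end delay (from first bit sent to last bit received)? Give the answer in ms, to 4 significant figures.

Transmission delays (L/R per hop): 1.02145, 0.000263852, 2.08333 ms; sum = 3.10505 ms.
Propagation delays (d/s per hop): 0.00326111, 1.33333e-05, 120 ms; sum = 120.003 ms.
Processing at 2 router(s): 2 × 1.2 ms = 2.4 ms.
End-to-end = 125.5 ms.

125.5 ms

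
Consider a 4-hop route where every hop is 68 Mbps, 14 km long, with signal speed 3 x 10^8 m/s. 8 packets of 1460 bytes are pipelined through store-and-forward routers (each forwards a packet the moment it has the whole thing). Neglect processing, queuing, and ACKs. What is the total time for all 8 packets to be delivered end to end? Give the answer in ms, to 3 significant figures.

2.08 ms

Per-hop transmission t_tx = L/R = 11680/68000000 = 0.171765 ms.
Per-hop propagation t_prop = 14000/300000000 = 0.0466667 ms.
Pipeline fill: first packet needs 4·t_tx to clear all hops; remaining 7 packets each add one t_tx.
Total = (4+8-1)·t_tx + 4·t_prop = 11·0.171765 + 4·0.0466667 = 2.08 ms.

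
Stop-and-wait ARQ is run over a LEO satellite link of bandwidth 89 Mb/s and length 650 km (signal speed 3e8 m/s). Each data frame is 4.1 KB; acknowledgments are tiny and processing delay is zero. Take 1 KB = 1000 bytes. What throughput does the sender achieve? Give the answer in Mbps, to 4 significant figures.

t_tx = L/R = 32800/89000000 = 0.000368539 s.
t_prop = 650000/300000000 = 0.00216667 s; RTT = 0.00433333 s.
Cycle = t_tx + RTT = 0.00470187 s.
Throughput = L / cycle = 32800 / 0.00470187 = 6.976 Mbps.

6.976 Mbps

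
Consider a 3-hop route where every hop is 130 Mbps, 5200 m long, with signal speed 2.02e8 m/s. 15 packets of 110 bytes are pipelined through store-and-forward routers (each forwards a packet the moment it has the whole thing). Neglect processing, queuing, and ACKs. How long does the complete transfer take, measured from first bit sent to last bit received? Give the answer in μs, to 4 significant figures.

192.3 μs

Per-hop transmission t_tx = L/R = 880/130000000 = 6.76923 μs.
Per-hop propagation t_prop = 5200/202000000 = 25.7426 μs.
Pipeline fill: first packet needs 3·t_tx to clear all hops; remaining 14 packets each add one t_tx.
Total = (3+15-1)·t_tx + 3·t_prop = 17·6.76923 + 3·25.7426 = 192.3 μs.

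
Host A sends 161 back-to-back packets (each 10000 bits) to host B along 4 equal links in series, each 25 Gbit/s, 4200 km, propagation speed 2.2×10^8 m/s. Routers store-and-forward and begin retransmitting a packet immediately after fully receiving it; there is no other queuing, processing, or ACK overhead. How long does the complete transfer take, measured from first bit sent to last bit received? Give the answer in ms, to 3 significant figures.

Per-hop transmission t_tx = L/R = 10000/25000000000 = 0.0004 ms.
Per-hop propagation t_prop = 4200000/2.2e+08 = 19.0909 ms.
Pipeline fill: first packet needs 4·t_tx to clear all hops; remaining 160 packets each add one t_tx.
Total = (4+161-1)·t_tx + 4·t_prop = 164·0.0004 + 4·19.0909 = 76.4 ms.

76.4 ms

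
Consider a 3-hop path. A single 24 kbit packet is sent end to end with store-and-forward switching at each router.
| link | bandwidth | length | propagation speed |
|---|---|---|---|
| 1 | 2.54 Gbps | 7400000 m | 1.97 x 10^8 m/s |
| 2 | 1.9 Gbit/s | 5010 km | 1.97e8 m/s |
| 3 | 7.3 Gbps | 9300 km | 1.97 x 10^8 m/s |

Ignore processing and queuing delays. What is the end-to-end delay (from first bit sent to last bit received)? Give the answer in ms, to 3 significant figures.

110 ms

L = 24000 bits.
Transmission delays (L/R per hop): 0.00944882, 0.0126316, 0.00328767 ms; sum = 0.0253681 ms.
Propagation delays (d/s per hop): 37.5635, 25.4315, 47.2081 ms; sum = 110.203 ms.
End-to-end = 110 ms.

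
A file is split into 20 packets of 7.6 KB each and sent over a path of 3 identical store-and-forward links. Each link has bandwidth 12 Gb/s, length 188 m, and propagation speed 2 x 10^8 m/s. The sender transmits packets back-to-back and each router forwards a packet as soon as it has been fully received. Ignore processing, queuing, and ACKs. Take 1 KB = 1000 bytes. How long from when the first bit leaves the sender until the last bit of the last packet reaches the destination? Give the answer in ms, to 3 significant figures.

0.114 ms

Per-hop transmission t_tx = L/R = 60800/12000000000 = 0.00506667 ms.
Per-hop propagation t_prop = 188/200000000 = 0.00094 ms.
Pipeline fill: first packet needs 3·t_tx to clear all hops; remaining 19 packets each add one t_tx.
Total = (3+20-1)·t_tx + 3·t_prop = 22·0.00506667 + 3·0.00094 = 0.114 ms.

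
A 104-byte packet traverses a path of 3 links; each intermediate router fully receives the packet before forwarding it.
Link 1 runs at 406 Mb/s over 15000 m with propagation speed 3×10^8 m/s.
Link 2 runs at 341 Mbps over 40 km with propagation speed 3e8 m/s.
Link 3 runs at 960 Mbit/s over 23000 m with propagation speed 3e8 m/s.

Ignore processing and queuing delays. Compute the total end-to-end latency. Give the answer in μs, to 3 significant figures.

265 μs

L = 104 × 8 = 832 bits.
Transmission delays (L/R per hop): 2.04926, 2.43988, 0.866667 μs; sum = 5.35581 μs.
Propagation delays (d/s per hop): 50, 133.333, 76.6667 μs; sum = 260 μs.
End-to-end = 265 μs.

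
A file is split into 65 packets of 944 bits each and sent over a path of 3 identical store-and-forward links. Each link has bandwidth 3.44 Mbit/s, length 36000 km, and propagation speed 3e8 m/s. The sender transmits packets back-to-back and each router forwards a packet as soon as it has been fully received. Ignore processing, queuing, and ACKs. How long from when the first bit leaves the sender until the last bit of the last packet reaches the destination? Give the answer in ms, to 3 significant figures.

Per-hop transmission t_tx = L/R = 944/3440000 = 0.274419 ms.
Per-hop propagation t_prop = 36000000/300000000 = 120 ms.
Pipeline fill: first packet needs 3·t_tx to clear all hops; remaining 64 packets each add one t_tx.
Total = (3+65-1)·t_tx + 3·t_prop = 67·0.274419 + 3·120 = 378 ms.

378 ms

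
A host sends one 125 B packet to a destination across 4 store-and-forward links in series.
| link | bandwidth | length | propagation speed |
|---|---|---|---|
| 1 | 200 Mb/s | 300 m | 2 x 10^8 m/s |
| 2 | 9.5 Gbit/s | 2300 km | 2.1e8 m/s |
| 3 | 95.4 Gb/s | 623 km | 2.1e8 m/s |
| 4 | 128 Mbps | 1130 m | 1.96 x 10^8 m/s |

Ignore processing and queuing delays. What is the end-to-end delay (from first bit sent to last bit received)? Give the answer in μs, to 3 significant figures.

13900 μs

L = 125 × 8 = 1000 bits.
Transmission delays (L/R per hop): 5, 0.105263, 0.0104822, 7.8125 μs; sum = 12.9282 μs.
Propagation delays (d/s per hop): 1.5, 10952.4, 2966.67, 5.76531 μs; sum = 13926.3 μs.
End-to-end = 13900 μs.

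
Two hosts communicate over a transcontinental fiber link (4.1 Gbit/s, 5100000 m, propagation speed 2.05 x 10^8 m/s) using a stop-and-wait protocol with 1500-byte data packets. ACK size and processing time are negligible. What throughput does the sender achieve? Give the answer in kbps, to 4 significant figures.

t_tx = L/R = 12000/4.1e+09 = 2.92683e-06 s.
t_prop = 5100000/2.05e+08 = 0.024878 s; RTT = 0.0497561 s.
Cycle = t_tx + RTT = 0.049759 s.
Throughput = L / cycle = 12000 / 0.049759 = 241.2 kbps.

241.2 kbps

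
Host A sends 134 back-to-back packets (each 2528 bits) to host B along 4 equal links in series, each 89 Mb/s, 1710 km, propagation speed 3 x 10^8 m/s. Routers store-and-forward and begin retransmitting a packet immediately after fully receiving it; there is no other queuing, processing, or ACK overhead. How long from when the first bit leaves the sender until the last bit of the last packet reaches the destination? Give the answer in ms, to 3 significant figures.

Per-hop transmission t_tx = L/R = 2528/89000000 = 0.0284045 ms.
Per-hop propagation t_prop = 1710000/300000000 = 5.7 ms.
Pipeline fill: first packet needs 4·t_tx to clear all hops; remaining 133 packets each add one t_tx.
Total = (4+134-1)·t_tx + 4·t_prop = 137·0.0284045 + 4·5.7 = 26.7 ms.

26.7 ms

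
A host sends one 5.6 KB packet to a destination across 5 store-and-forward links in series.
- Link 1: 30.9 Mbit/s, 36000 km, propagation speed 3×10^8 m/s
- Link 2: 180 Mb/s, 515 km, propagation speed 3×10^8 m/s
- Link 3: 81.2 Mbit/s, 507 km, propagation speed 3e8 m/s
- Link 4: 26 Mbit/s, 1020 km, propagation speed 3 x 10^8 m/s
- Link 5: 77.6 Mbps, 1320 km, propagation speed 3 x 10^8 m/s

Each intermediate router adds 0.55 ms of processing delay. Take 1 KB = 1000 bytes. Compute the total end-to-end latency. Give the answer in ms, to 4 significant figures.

138.0 ms

L = 44800 bits.
Transmission delays (L/R per hop): 1.44984, 0.248889, 0.551724, 1.72308, 0.57732 ms; sum = 4.55085 ms.
Propagation delays (d/s per hop): 120, 1.71667, 1.69, 3.4, 4.4 ms; sum = 131.207 ms.
Processing at 4 router(s): 4 × 0.55 ms = 2.2 ms.
End-to-end = 138.0 ms.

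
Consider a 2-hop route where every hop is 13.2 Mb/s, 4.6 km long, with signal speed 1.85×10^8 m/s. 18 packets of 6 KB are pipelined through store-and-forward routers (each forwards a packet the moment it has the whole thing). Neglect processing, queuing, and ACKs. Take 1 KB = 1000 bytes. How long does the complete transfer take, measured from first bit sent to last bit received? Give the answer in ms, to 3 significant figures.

69.1 ms

Per-hop transmission t_tx = L/R = 48000/13200000 = 3.63636 ms.
Per-hop propagation t_prop = 4600/185000000 = 0.0248649 ms.
Pipeline fill: first packet needs 2·t_tx to clear all hops; remaining 17 packets each add one t_tx.
Total = (2+18-1)·t_tx + 2·t_prop = 19·3.63636 + 2·0.0248649 = 69.1 ms.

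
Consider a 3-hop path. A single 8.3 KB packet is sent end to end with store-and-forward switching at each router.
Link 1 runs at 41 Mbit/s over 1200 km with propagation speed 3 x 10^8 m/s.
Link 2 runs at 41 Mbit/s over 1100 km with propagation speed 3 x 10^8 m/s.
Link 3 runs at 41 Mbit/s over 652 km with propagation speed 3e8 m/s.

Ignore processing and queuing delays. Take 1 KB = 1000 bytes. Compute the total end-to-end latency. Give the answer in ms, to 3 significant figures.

14.7 ms

L = 66400 bits.
Transmission delay per hop = L/R = 66400/41000000 = 1.61951 ms; 3 hops → 4.85854 ms.
Propagation delays (d/s per hop): 4, 3.66667, 2.17333 ms; sum = 9.84 ms.
End-to-end = 14.7 ms.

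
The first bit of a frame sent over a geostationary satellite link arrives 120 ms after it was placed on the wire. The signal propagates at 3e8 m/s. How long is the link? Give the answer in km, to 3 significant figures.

d = s × t_prop = 300000000 × 0.12 = 36000 km.

36000 km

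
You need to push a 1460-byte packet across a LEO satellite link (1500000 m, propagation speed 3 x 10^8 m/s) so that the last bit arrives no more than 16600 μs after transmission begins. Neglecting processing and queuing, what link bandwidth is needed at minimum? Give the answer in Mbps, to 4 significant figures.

1.007 Mbps

L = 11680 bits.
Propagation delay = 1500000 / 300000000 = 5000 μs.
Transmission budget = 16600 − 5000 = 11600 μs.
R ≥ L / t_tx = 11680 bits / 0.0116 s = 1.007 Mbps.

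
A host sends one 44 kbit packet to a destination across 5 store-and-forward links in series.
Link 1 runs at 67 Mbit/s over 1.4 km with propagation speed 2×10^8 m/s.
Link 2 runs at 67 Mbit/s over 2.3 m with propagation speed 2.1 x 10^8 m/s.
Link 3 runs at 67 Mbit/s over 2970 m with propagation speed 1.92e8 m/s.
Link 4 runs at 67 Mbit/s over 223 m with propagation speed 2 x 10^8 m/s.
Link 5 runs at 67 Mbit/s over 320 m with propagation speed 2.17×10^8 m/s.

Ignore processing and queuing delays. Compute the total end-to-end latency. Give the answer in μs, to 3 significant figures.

L = 44000 bits.
Transmission delay per hop = L/R = 44000/67000000 = 656.716 μs; 5 hops → 3283.58 μs.
Propagation delays (d/s per hop): 7, 0.0109524, 15.4688, 1.115, 1.47465 μs; sum = 25.0694 μs.
End-to-end = 3310 μs.

3310 μs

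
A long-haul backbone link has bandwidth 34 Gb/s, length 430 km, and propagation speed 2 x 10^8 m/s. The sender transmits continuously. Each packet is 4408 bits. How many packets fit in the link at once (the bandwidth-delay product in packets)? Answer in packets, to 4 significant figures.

16580 packets

Propagation delay = 430000 / 200000000 = 0.00215 s.
BDP = R × t_prop = 34000000000 × 0.00215 = 73100000 bits.
In packets of 4408 bits: 16580 packets.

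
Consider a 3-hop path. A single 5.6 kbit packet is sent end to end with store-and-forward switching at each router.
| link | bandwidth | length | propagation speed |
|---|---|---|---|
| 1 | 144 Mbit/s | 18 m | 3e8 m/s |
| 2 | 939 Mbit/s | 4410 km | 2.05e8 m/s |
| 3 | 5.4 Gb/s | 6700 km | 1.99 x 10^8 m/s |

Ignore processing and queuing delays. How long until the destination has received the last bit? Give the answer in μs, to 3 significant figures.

55200 μs

L = 5600 bits.
Transmission delays (L/R per hop): 38.8889, 5.96379, 1.03704 μs; sum = 45.8897 μs.
Propagation delays (d/s per hop): 0.06, 21512.2, 33668.3 μs; sum = 55180.6 μs.
End-to-end = 55200 μs.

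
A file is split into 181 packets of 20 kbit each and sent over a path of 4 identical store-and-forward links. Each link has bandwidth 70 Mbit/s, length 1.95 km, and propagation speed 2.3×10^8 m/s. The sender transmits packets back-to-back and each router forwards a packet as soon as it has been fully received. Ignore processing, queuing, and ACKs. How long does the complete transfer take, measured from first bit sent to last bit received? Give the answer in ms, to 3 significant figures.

52.6 ms

Per-hop transmission t_tx = L/R = 20000/70000000 = 0.285714 ms.
Per-hop propagation t_prop = 1950/2.3e+08 = 0.00847826 ms.
Pipeline fill: first packet needs 4·t_tx to clear all hops; remaining 180 packets each add one t_tx.
Total = (4+181-1)·t_tx + 4·t_prop = 184·0.285714 + 4·0.00847826 = 52.6 ms.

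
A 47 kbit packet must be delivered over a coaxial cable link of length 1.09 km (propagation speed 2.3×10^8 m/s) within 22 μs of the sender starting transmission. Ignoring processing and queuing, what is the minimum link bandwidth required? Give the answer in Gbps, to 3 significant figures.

Propagation delay = 1090 / 2.3e+08 = 4.73913 μs.
Transmission budget = 22 − 4.73913 = 17.2609 μs.
R ≥ L / t_tx = 47000 bits / 1.72609e-05 s = 2.72 Gbps.

2.72 Gbps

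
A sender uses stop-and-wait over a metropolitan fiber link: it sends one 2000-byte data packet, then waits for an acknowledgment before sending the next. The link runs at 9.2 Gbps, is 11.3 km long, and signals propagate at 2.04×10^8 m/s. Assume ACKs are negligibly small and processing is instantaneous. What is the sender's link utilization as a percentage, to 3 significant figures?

t_tx = L/R = 16000/9200000000 = 1.73913e-06 s.
t_prop = 11300/204000000 = 5.53922e-05 s; RTT = 0.000110784 s.
Cycle = t_tx + RTT = 0.000112523 s.
Utilization = t_tx / cycle = 1.73913e-06/0.000112523 = 1.55 %.

1.55 %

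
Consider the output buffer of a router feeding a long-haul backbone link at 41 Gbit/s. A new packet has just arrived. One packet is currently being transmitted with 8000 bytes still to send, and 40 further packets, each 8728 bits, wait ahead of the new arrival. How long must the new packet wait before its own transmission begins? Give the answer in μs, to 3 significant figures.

Each queued packet: L/R = 8728/41000000000 = 0.212878 μs.
40 queued → 8.51512 μs.
Plus remaining 64000 bits of current packet: 1.56098 μs.
Queuing delay = 10.1 μs.

10.1 μs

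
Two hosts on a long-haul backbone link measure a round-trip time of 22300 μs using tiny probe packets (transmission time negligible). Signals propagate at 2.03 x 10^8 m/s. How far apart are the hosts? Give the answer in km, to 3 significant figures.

2260 km

One-way propagation = RTT/2 = 11150 μs.
d = s × t = 2.03e+08 × 0.01115 = 2260 km.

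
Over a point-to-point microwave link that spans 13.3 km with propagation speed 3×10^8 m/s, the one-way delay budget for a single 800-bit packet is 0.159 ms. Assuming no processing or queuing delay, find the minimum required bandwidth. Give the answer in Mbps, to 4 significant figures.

Propagation delay = 13300 / 300000000 = 0.0443333 ms.
Transmission budget = 0.159 − 0.0443333 = 0.114667 ms.
R ≥ L / t_tx = 800 bits / 0.000114667 s = 6.977 Mbps.

6.977 Mbps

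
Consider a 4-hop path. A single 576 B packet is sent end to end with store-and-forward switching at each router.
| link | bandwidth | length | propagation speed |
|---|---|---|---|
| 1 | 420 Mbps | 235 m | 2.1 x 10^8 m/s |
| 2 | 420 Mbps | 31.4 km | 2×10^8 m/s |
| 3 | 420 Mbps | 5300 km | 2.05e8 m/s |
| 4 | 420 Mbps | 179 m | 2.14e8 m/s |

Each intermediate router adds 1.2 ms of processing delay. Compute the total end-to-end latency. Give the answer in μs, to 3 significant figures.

29700 μs

L = 576 × 8 = 4608 bits.
Transmission delay per hop = L/R = 4608/420000000 = 10.9714 μs; 4 hops → 43.8857 μs.
Propagation delays (d/s per hop): 1.11905, 157, 25853.7, 0.836449 μs; sum = 26012.6 μs.
Processing at 3 router(s): 3 × 1.2 ms = 3600 μs.
End-to-end = 29700 μs.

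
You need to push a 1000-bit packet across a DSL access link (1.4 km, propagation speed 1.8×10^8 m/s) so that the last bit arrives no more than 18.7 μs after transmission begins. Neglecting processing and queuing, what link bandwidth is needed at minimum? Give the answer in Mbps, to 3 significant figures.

Propagation delay = 1400 / 180000000 = 7.77778 μs.
Transmission budget = 18.7 − 7.77778 = 10.9222 μs.
R ≥ L / t_tx = 1000 bits / 1.09222e-05 s = 91.6 Mbps.

91.6 Mbps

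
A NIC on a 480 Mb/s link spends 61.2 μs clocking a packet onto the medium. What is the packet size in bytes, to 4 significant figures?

L = R × t_tx = 480000000 b/s × 6.12e-05 s = 29376 bits.
In bytes: 29376 / 8 = 3672 bytes.

3672 bytes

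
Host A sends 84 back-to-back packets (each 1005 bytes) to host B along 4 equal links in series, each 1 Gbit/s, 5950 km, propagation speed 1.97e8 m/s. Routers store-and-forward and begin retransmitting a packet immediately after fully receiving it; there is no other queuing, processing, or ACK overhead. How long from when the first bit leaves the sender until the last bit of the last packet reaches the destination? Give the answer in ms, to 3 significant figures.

122 ms

Per-hop transmission t_tx = L/R = 8040/1000000000 = 0.00804 ms.
Per-hop propagation t_prop = 5950000/197000000 = 30.203 ms.
Pipeline fill: first packet needs 4·t_tx to clear all hops; remaining 83 packets each add one t_tx.
Total = (4+84-1)·t_tx + 4·t_prop = 87·0.00804 + 4·30.203 = 122 ms.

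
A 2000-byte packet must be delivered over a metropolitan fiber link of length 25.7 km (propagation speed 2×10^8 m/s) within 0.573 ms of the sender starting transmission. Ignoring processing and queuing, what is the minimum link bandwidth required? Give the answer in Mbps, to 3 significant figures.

36.0 Mbps

L = 16000 bits.
Propagation delay = 25700 / 200000000 = 0.1285 ms.
Transmission budget = 0.573 − 0.1285 = 0.4445 ms.
R ≥ L / t_tx = 16000 bits / 0.0004445 s = 36.0 Mbps.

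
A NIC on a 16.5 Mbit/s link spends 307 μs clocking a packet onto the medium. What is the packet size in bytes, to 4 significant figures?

L = R × t_tx = 16500000 b/s × 0.000307 s = 5065.5 bits.
In bytes: 5065.5 / 8 = 633.2 bytes.

633.2 bytes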